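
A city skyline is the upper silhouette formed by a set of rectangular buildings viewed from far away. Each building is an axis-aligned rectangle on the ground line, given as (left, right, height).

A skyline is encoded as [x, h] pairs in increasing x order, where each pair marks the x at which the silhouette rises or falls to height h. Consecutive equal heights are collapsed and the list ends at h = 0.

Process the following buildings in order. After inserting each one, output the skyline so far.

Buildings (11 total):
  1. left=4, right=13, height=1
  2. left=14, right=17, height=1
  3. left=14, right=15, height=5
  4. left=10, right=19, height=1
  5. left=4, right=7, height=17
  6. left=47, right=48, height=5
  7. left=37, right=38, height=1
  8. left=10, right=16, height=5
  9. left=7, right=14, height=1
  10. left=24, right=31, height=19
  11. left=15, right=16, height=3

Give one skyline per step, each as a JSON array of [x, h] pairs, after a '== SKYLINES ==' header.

== SKYLINES ==
[[4,1],[13,0]]
[[4,1],[13,0],[14,1],[17,0]]
[[4,1],[13,0],[14,5],[15,1],[17,0]]
[[4,1],[14,5],[15,1],[19,0]]
[[4,17],[7,1],[14,5],[15,1],[19,0]]
[[4,17],[7,1],[14,5],[15,1],[19,0],[47,5],[48,0]]
[[4,17],[7,1],[14,5],[15,1],[19,0],[37,1],[38,0],[47,5],[48,0]]
[[4,17],[7,1],[10,5],[16,1],[19,0],[37,1],[38,0],[47,5],[48,0]]
[[4,17],[7,1],[10,5],[16,1],[19,0],[37,1],[38,0],[47,5],[48,0]]
[[4,17],[7,1],[10,5],[16,1],[19,0],[24,19],[31,0],[37,1],[38,0],[47,5],[48,0]]
[[4,17],[7,1],[10,5],[16,1],[19,0],[24,19],[31,0],[37,1],[38,0],[47,5],[48,0]]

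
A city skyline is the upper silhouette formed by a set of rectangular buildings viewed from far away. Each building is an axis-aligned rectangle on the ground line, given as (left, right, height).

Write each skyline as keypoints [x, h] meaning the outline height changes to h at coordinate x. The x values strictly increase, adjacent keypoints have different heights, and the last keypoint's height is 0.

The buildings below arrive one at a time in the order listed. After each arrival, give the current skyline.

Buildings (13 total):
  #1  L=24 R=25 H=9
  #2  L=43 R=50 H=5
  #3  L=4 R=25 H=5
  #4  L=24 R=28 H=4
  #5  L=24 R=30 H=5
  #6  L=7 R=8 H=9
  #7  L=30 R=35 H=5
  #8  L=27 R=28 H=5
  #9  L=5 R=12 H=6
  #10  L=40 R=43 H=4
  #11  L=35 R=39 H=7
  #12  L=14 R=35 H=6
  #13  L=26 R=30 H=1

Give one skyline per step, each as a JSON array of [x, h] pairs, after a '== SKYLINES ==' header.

== SKYLINES ==
[[24,9],[25,0]]
[[24,9],[25,0],[43,5],[50,0]]
[[4,5],[24,9],[25,0],[43,5],[50,0]]
[[4,5],[24,9],[25,4],[28,0],[43,5],[50,0]]
[[4,5],[24,9],[25,5],[30,0],[43,5],[50,0]]
[[4,5],[7,9],[8,5],[24,9],[25,5],[30,0],[43,5],[50,0]]
[[4,5],[7,9],[8,5],[24,9],[25,5],[35,0],[43,5],[50,0]]
[[4,5],[7,9],[8,5],[24,9],[25,5],[35,0],[43,5],[50,0]]
[[4,5],[5,6],[7,9],[8,6],[12,5],[24,9],[25,5],[35,0],[43,5],[50,0]]
[[4,5],[5,6],[7,9],[8,6],[12,5],[24,9],[25,5],[35,0],[40,4],[43,5],[50,0]]
[[4,5],[5,6],[7,9],[8,6],[12,5],[24,9],[25,5],[35,7],[39,0],[40,4],[43,5],[50,0]]
[[4,5],[5,6],[7,9],[8,6],[12,5],[14,6],[24,9],[25,6],[35,7],[39,0],[40,4],[43,5],[50,0]]
[[4,5],[5,6],[7,9],[8,6],[12,5],[14,6],[24,9],[25,6],[35,7],[39,0],[40,4],[43,5],[50,0]]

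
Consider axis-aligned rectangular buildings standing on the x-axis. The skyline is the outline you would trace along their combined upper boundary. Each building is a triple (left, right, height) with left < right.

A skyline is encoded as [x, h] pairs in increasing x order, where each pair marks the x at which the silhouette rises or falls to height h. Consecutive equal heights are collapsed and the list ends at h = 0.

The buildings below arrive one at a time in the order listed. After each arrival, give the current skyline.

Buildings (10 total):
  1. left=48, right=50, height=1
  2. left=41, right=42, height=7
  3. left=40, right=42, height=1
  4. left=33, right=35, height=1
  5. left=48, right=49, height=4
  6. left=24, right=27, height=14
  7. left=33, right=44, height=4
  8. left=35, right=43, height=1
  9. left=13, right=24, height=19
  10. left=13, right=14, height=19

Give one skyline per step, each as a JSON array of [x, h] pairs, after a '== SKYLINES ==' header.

== SKYLINES ==
[[48,1],[50,0]]
[[41,7],[42,0],[48,1],[50,0]]
[[40,1],[41,7],[42,0],[48,1],[50,0]]
[[33,1],[35,0],[40,1],[41,7],[42,0],[48,1],[50,0]]
[[33,1],[35,0],[40,1],[41,7],[42,0],[48,4],[49,1],[50,0]]
[[24,14],[27,0],[33,1],[35,0],[40,1],[41,7],[42,0],[48,4],[49,1],[50,0]]
[[24,14],[27,0],[33,4],[41,7],[42,4],[44,0],[48,4],[49,1],[50,0]]
[[24,14],[27,0],[33,4],[41,7],[42,4],[44,0],[48,4],[49,1],[50,0]]
[[13,19],[24,14],[27,0],[33,4],[41,7],[42,4],[44,0],[48,4],[49,1],[50,0]]
[[13,19],[24,14],[27,0],[33,4],[41,7],[42,4],[44,0],[48,4],[49,1],[50,0]]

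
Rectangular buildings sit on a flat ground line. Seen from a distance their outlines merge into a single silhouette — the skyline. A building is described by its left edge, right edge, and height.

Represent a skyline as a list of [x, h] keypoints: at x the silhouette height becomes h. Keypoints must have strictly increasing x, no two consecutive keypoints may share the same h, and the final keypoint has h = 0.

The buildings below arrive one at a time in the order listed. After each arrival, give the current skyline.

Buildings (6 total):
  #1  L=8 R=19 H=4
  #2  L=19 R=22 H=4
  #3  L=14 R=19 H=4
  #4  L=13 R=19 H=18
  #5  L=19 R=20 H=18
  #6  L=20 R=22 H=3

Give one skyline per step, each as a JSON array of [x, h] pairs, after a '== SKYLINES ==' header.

== SKYLINES ==
[[8,4],[19,0]]
[[8,4],[22,0]]
[[8,4],[22,0]]
[[8,4],[13,18],[19,4],[22,0]]
[[8,4],[13,18],[20,4],[22,0]]
[[8,4],[13,18],[20,4],[22,0]]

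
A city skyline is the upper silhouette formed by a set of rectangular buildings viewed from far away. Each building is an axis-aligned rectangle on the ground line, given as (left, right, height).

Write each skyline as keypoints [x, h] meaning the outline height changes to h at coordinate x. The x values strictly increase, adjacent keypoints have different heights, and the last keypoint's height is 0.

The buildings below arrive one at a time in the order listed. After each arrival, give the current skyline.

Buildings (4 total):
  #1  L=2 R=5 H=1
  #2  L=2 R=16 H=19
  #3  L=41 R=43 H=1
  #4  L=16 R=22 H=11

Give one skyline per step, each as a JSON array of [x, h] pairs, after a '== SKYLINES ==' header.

== SKYLINES ==
[[2,1],[5,0]]
[[2,19],[16,0]]
[[2,19],[16,0],[41,1],[43,0]]
[[2,19],[16,11],[22,0],[41,1],[43,0]]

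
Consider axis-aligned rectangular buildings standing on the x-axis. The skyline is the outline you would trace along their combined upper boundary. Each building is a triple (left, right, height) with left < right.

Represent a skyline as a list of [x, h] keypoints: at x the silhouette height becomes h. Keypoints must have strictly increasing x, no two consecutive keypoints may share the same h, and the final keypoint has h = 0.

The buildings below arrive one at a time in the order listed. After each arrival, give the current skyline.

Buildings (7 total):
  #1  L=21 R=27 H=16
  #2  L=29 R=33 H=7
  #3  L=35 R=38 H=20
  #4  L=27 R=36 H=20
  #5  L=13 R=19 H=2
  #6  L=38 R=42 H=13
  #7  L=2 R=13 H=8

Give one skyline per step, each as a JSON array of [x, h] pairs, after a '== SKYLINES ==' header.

== SKYLINES ==
[[21,16],[27,0]]
[[21,16],[27,0],[29,7],[33,0]]
[[21,16],[27,0],[29,7],[33,0],[35,20],[38,0]]
[[21,16],[27,20],[38,0]]
[[13,2],[19,0],[21,16],[27,20],[38,0]]
[[13,2],[19,0],[21,16],[27,20],[38,13],[42,0]]
[[2,8],[13,2],[19,0],[21,16],[27,20],[38,13],[42,0]]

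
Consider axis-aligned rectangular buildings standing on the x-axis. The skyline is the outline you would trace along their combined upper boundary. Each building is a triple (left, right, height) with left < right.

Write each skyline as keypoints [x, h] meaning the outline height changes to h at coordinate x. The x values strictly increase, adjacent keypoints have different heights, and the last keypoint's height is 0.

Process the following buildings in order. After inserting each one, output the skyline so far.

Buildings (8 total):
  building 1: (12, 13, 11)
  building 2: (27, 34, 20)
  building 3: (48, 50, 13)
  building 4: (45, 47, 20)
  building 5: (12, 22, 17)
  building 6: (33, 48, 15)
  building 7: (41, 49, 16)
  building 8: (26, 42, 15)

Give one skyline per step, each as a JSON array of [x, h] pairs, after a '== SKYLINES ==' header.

== SKYLINES ==
[[12,11],[13,0]]
[[12,11],[13,0],[27,20],[34,0]]
[[12,11],[13,0],[27,20],[34,0],[48,13],[50,0]]
[[12,11],[13,0],[27,20],[34,0],[45,20],[47,0],[48,13],[50,0]]
[[12,17],[22,0],[27,20],[34,0],[45,20],[47,0],[48,13],[50,0]]
[[12,17],[22,0],[27,20],[34,15],[45,20],[47,15],[48,13],[50,0]]
[[12,17],[22,0],[27,20],[34,15],[41,16],[45,20],[47,16],[49,13],[50,0]]
[[12,17],[22,0],[26,15],[27,20],[34,15],[41,16],[45,20],[47,16],[49,13],[50,0]]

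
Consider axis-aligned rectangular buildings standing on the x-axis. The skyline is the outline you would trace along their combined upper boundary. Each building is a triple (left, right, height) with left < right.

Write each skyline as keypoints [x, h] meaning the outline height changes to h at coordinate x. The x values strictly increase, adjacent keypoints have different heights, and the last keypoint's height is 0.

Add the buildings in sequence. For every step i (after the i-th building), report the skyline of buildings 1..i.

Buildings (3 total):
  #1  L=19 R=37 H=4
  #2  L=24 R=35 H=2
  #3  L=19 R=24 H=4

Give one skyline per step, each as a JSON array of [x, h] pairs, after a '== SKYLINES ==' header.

== SKYLINES ==
[[19,4],[37,0]]
[[19,4],[37,0]]
[[19,4],[37,0]]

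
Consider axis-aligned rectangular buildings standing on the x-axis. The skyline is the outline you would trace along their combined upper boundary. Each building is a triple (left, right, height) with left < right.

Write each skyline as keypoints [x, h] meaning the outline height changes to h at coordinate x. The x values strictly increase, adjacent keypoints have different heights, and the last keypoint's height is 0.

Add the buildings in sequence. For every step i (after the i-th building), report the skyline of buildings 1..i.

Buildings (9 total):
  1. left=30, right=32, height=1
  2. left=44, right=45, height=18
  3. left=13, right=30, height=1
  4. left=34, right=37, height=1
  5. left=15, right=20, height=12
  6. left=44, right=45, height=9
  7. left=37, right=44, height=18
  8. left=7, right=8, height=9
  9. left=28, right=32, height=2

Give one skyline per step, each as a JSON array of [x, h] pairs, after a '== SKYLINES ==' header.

== SKYLINES ==
[[30,1],[32,0]]
[[30,1],[32,0],[44,18],[45,0]]
[[13,1],[32,0],[44,18],[45,0]]
[[13,1],[32,0],[34,1],[37,0],[44,18],[45,0]]
[[13,1],[15,12],[20,1],[32,0],[34,1],[37,0],[44,18],[45,0]]
[[13,1],[15,12],[20,1],[32,0],[34,1],[37,0],[44,18],[45,0]]
[[13,1],[15,12],[20,1],[32,0],[34,1],[37,18],[45,0]]
[[7,9],[8,0],[13,1],[15,12],[20,1],[32,0],[34,1],[37,18],[45,0]]
[[7,9],[8,0],[13,1],[15,12],[20,1],[28,2],[32,0],[34,1],[37,18],[45,0]]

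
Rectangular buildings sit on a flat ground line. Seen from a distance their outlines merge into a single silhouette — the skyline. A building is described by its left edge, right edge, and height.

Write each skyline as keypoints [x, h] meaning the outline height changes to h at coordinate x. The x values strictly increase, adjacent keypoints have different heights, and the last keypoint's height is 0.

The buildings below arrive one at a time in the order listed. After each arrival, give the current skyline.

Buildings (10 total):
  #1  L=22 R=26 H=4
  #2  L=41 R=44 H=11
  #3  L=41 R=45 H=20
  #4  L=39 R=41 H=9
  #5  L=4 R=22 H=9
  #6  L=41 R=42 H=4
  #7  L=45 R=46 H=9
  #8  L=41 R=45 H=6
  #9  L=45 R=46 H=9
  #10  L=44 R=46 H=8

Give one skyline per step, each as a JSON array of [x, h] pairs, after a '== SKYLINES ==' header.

== SKYLINES ==
[[22,4],[26,0]]
[[22,4],[26,0],[41,11],[44,0]]
[[22,4],[26,0],[41,20],[45,0]]
[[22,4],[26,0],[39,9],[41,20],[45,0]]
[[4,9],[22,4],[26,0],[39,9],[41,20],[45,0]]
[[4,9],[22,4],[26,0],[39,9],[41,20],[45,0]]
[[4,9],[22,4],[26,0],[39,9],[41,20],[45,9],[46,0]]
[[4,9],[22,4],[26,0],[39,9],[41,20],[45,9],[46,0]]
[[4,9],[22,4],[26,0],[39,9],[41,20],[45,9],[46,0]]
[[4,9],[22,4],[26,0],[39,9],[41,20],[45,9],[46,0]]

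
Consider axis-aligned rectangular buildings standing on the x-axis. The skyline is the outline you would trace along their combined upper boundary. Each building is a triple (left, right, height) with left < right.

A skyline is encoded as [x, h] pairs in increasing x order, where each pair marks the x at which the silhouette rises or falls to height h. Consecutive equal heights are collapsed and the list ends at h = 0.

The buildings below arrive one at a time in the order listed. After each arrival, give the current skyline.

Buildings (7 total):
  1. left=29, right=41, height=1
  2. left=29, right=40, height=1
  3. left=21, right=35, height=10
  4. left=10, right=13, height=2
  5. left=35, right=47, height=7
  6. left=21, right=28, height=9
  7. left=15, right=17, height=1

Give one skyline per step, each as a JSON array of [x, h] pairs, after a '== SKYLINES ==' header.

== SKYLINES ==
[[29,1],[41,0]]
[[29,1],[41,0]]
[[21,10],[35,1],[41,0]]
[[10,2],[13,0],[21,10],[35,1],[41,0]]
[[10,2],[13,0],[21,10],[35,7],[47,0]]
[[10,2],[13,0],[21,10],[35,7],[47,0]]
[[10,2],[13,0],[15,1],[17,0],[21,10],[35,7],[47,0]]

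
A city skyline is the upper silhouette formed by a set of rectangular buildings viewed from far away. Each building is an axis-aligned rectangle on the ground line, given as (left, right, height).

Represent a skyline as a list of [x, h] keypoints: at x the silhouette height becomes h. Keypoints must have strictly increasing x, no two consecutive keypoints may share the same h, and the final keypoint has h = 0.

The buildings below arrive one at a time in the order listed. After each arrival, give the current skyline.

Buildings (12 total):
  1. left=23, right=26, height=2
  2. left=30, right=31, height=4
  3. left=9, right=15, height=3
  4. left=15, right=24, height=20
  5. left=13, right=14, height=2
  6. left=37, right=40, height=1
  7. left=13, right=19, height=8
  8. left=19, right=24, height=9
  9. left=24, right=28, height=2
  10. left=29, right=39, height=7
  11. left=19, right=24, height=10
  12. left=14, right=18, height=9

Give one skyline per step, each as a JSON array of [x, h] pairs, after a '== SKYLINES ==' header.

== SKYLINES ==
[[23,2],[26,0]]
[[23,2],[26,0],[30,4],[31,0]]
[[9,3],[15,0],[23,2],[26,0],[30,4],[31,0]]
[[9,3],[15,20],[24,2],[26,0],[30,4],[31,0]]
[[9,3],[15,20],[24,2],[26,0],[30,4],[31,0]]
[[9,3],[15,20],[24,2],[26,0],[30,4],[31,0],[37,1],[40,0]]
[[9,3],[13,8],[15,20],[24,2],[26,0],[30,4],[31,0],[37,1],[40,0]]
[[9,3],[13,8],[15,20],[24,2],[26,0],[30,4],[31,0],[37,1],[40,0]]
[[9,3],[13,8],[15,20],[24,2],[28,0],[30,4],[31,0],[37,1],[40,0]]
[[9,3],[13,8],[15,20],[24,2],[28,0],[29,7],[39,1],[40,0]]
[[9,3],[13,8],[15,20],[24,2],[28,0],[29,7],[39,1],[40,0]]
[[9,3],[13,8],[14,9],[15,20],[24,2],[28,0],[29,7],[39,1],[40,0]]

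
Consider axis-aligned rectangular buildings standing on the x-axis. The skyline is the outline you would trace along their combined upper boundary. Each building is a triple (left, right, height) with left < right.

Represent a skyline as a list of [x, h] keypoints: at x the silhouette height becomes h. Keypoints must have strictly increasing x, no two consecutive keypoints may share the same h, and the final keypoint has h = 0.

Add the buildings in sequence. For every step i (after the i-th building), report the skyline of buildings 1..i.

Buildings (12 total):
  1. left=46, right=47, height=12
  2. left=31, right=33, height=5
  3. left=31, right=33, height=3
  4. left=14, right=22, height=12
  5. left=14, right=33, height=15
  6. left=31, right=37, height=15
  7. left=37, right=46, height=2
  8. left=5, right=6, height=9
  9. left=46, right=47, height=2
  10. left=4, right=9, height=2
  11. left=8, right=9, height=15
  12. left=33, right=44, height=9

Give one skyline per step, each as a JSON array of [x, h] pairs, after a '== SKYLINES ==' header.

== SKYLINES ==
[[46,12],[47,0]]
[[31,5],[33,0],[46,12],[47,0]]
[[31,5],[33,0],[46,12],[47,0]]
[[14,12],[22,0],[31,5],[33,0],[46,12],[47,0]]
[[14,15],[33,0],[46,12],[47,0]]
[[14,15],[37,0],[46,12],[47,0]]
[[14,15],[37,2],[46,12],[47,0]]
[[5,9],[6,0],[14,15],[37,2],[46,12],[47,0]]
[[5,9],[6,0],[14,15],[37,2],[46,12],[47,0]]
[[4,2],[5,9],[6,2],[9,0],[14,15],[37,2],[46,12],[47,0]]
[[4,2],[5,9],[6,2],[8,15],[9,0],[14,15],[37,2],[46,12],[47,0]]
[[4,2],[5,9],[6,2],[8,15],[9,0],[14,15],[37,9],[44,2],[46,12],[47,0]]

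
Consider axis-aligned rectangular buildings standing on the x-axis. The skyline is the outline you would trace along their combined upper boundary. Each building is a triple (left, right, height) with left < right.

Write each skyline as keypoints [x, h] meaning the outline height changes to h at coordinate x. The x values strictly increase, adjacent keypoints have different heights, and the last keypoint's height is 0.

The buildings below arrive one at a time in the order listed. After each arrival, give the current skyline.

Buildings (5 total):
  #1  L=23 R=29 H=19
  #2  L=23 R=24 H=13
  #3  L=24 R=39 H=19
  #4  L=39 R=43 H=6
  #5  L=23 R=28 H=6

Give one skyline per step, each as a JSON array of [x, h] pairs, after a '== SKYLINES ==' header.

== SKYLINES ==
[[23,19],[29,0]]
[[23,19],[29,0]]
[[23,19],[39,0]]
[[23,19],[39,6],[43,0]]
[[23,19],[39,6],[43,0]]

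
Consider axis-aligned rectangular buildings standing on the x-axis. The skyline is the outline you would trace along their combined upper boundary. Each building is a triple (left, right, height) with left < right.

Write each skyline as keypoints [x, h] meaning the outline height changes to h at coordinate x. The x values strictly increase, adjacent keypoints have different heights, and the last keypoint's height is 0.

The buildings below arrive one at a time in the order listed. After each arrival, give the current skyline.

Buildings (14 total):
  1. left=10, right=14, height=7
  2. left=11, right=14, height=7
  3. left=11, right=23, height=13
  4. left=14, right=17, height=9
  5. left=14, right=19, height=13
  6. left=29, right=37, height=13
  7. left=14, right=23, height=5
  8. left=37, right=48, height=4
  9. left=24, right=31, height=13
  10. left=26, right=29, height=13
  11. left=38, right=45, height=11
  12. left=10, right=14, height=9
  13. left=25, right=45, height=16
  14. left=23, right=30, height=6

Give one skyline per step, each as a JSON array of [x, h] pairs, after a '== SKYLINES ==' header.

== SKYLINES ==
[[10,7],[14,0]]
[[10,7],[14,0]]
[[10,7],[11,13],[23,0]]
[[10,7],[11,13],[23,0]]
[[10,7],[11,13],[23,0]]
[[10,7],[11,13],[23,0],[29,13],[37,0]]
[[10,7],[11,13],[23,0],[29,13],[37,0]]
[[10,7],[11,13],[23,0],[29,13],[37,4],[48,0]]
[[10,7],[11,13],[23,0],[24,13],[37,4],[48,0]]
[[10,7],[11,13],[23,0],[24,13],[37,4],[48,0]]
[[10,7],[11,13],[23,0],[24,13],[37,4],[38,11],[45,4],[48,0]]
[[10,9],[11,13],[23,0],[24,13],[37,4],[38,11],[45,4],[48,0]]
[[10,9],[11,13],[23,0],[24,13],[25,16],[45,4],[48,0]]
[[10,9],[11,13],[23,6],[24,13],[25,16],[45,4],[48,0]]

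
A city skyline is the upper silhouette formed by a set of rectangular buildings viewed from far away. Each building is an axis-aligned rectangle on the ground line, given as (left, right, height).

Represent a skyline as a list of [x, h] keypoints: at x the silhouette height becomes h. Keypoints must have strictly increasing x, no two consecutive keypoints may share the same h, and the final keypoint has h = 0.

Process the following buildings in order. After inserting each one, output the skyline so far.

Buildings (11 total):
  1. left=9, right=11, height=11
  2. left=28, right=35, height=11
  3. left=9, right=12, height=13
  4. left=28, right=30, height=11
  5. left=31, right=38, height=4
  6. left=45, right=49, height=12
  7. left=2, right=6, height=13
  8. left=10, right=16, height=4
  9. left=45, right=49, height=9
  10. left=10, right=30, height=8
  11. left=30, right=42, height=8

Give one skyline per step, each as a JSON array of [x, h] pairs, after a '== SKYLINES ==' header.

== SKYLINES ==
[[9,11],[11,0]]
[[9,11],[11,0],[28,11],[35,0]]
[[9,13],[12,0],[28,11],[35,0]]
[[9,13],[12,0],[28,11],[35,0]]
[[9,13],[12,0],[28,11],[35,4],[38,0]]
[[9,13],[12,0],[28,11],[35,4],[38,0],[45,12],[49,0]]
[[2,13],[6,0],[9,13],[12,0],[28,11],[35,4],[38,0],[45,12],[49,0]]
[[2,13],[6,0],[9,13],[12,4],[16,0],[28,11],[35,4],[38,0],[45,12],[49,0]]
[[2,13],[6,0],[9,13],[12,4],[16,0],[28,11],[35,4],[38,0],[45,12],[49,0]]
[[2,13],[6,0],[9,13],[12,8],[28,11],[35,4],[38,0],[45,12],[49,0]]
[[2,13],[6,0],[9,13],[12,8],[28,11],[35,8],[42,0],[45,12],[49,0]]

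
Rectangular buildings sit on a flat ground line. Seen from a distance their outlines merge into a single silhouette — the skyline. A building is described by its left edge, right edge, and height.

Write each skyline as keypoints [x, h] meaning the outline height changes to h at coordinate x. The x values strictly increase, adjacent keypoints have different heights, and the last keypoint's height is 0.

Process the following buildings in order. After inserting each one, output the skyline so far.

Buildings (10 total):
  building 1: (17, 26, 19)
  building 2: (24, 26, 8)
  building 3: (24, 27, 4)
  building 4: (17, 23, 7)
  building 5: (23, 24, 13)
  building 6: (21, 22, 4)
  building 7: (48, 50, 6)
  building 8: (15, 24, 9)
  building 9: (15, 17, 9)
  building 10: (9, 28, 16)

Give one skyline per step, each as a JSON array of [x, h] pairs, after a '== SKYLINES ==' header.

== SKYLINES ==
[[17,19],[26,0]]
[[17,19],[26,0]]
[[17,19],[26,4],[27,0]]
[[17,19],[26,4],[27,0]]
[[17,19],[26,4],[27,0]]
[[17,19],[26,4],[27,0]]
[[17,19],[26,4],[27,0],[48,6],[50,0]]
[[15,9],[17,19],[26,4],[27,0],[48,6],[50,0]]
[[15,9],[17,19],[26,4],[27,0],[48,6],[50,0]]
[[9,16],[17,19],[26,16],[28,0],[48,6],[50,0]]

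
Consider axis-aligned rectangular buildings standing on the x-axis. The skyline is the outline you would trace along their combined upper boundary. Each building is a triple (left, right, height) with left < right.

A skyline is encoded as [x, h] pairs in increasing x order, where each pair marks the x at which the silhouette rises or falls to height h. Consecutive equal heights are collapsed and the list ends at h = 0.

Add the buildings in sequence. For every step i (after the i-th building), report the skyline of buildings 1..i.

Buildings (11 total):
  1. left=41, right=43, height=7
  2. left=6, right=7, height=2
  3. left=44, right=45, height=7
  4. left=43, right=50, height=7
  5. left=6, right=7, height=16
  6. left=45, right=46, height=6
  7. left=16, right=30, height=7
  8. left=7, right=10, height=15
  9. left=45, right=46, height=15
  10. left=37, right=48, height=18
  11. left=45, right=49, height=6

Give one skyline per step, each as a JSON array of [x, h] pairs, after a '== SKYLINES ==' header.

== SKYLINES ==
[[41,7],[43,0]]
[[6,2],[7,0],[41,7],[43,0]]
[[6,2],[7,0],[41,7],[43,0],[44,7],[45,0]]
[[6,2],[7,0],[41,7],[50,0]]
[[6,16],[7,0],[41,7],[50,0]]
[[6,16],[7,0],[41,7],[50,0]]
[[6,16],[7,0],[16,7],[30,0],[41,7],[50,0]]
[[6,16],[7,15],[10,0],[16,7],[30,0],[41,7],[50,0]]
[[6,16],[7,15],[10,0],[16,7],[30,0],[41,7],[45,15],[46,7],[50,0]]
[[6,16],[7,15],[10,0],[16,7],[30,0],[37,18],[48,7],[50,0]]
[[6,16],[7,15],[10,0],[16,7],[30,0],[37,18],[48,7],[50,0]]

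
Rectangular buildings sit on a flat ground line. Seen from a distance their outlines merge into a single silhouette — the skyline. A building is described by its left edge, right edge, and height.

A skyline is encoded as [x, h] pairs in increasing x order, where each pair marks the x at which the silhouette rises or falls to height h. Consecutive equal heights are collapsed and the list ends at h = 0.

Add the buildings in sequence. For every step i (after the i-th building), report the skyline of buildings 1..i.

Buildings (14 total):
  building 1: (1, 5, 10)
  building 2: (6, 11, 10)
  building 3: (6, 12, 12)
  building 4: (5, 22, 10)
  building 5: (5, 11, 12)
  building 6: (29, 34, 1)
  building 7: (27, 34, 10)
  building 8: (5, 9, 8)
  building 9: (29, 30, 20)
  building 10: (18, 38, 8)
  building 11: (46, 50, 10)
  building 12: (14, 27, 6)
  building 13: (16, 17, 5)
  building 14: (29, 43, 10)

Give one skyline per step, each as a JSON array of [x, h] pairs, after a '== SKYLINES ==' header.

== SKYLINES ==
[[1,10],[5,0]]
[[1,10],[5,0],[6,10],[11,0]]
[[1,10],[5,0],[6,12],[12,0]]
[[1,10],[6,12],[12,10],[22,0]]
[[1,10],[5,12],[12,10],[22,0]]
[[1,10],[5,12],[12,10],[22,0],[29,1],[34,0]]
[[1,10],[5,12],[12,10],[22,0],[27,10],[34,0]]
[[1,10],[5,12],[12,10],[22,0],[27,10],[34,0]]
[[1,10],[5,12],[12,10],[22,0],[27,10],[29,20],[30,10],[34,0]]
[[1,10],[5,12],[12,10],[22,8],[27,10],[29,20],[30,10],[34,8],[38,0]]
[[1,10],[5,12],[12,10],[22,8],[27,10],[29,20],[30,10],[34,8],[38,0],[46,10],[50,0]]
[[1,10],[5,12],[12,10],[22,8],[27,10],[29,20],[30,10],[34,8],[38,0],[46,10],[50,0]]
[[1,10],[5,12],[12,10],[22,8],[27,10],[29,20],[30,10],[34,8],[38,0],[46,10],[50,0]]
[[1,10],[5,12],[12,10],[22,8],[27,10],[29,20],[30,10],[43,0],[46,10],[50,0]]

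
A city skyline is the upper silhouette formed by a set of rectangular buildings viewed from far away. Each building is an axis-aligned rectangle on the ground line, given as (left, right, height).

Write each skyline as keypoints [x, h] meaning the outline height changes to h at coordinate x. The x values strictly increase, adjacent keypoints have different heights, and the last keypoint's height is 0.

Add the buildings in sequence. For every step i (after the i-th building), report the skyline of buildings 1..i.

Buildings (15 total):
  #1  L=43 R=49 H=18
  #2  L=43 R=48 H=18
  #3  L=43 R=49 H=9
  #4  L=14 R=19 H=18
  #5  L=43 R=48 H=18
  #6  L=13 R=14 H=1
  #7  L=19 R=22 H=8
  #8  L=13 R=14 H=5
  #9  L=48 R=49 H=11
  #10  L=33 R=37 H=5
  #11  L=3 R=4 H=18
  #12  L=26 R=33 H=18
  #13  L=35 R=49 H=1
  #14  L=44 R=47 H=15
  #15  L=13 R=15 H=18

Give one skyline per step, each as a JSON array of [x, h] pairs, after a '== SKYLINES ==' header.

== SKYLINES ==
[[43,18],[49,0]]
[[43,18],[49,0]]
[[43,18],[49,0]]
[[14,18],[19,0],[43,18],[49,0]]
[[14,18],[19,0],[43,18],[49,0]]
[[13,1],[14,18],[19,0],[43,18],[49,0]]
[[13,1],[14,18],[19,8],[22,0],[43,18],[49,0]]
[[13,5],[14,18],[19,8],[22,0],[43,18],[49,0]]
[[13,5],[14,18],[19,8],[22,0],[43,18],[49,0]]
[[13,5],[14,18],[19,8],[22,0],[33,5],[37,0],[43,18],[49,0]]
[[3,18],[4,0],[13,5],[14,18],[19,8],[22,0],[33,5],[37,0],[43,18],[49,0]]
[[3,18],[4,0],[13,5],[14,18],[19,8],[22,0],[26,18],[33,5],[37,0],[43,18],[49,0]]
[[3,18],[4,0],[13,5],[14,18],[19,8],[22,0],[26,18],[33,5],[37,1],[43,18],[49,0]]
[[3,18],[4,0],[13,5],[14,18],[19,8],[22,0],[26,18],[33,5],[37,1],[43,18],[49,0]]
[[3,18],[4,0],[13,18],[19,8],[22,0],[26,18],[33,5],[37,1],[43,18],[49,0]]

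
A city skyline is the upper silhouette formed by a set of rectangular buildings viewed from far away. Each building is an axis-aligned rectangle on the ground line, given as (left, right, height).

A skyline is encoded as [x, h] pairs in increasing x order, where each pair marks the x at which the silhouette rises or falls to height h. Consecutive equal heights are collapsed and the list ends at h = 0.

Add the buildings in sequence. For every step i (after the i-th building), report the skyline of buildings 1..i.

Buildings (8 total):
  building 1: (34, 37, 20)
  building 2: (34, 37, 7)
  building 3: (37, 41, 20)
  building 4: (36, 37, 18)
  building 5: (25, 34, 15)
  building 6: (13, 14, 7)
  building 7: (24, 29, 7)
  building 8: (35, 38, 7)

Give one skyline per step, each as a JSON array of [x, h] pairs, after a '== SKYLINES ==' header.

== SKYLINES ==
[[34,20],[37,0]]
[[34,20],[37,0]]
[[34,20],[41,0]]
[[34,20],[41,0]]
[[25,15],[34,20],[41,0]]
[[13,7],[14,0],[25,15],[34,20],[41,0]]
[[13,7],[14,0],[24,7],[25,15],[34,20],[41,0]]
[[13,7],[14,0],[24,7],[25,15],[34,20],[41,0]]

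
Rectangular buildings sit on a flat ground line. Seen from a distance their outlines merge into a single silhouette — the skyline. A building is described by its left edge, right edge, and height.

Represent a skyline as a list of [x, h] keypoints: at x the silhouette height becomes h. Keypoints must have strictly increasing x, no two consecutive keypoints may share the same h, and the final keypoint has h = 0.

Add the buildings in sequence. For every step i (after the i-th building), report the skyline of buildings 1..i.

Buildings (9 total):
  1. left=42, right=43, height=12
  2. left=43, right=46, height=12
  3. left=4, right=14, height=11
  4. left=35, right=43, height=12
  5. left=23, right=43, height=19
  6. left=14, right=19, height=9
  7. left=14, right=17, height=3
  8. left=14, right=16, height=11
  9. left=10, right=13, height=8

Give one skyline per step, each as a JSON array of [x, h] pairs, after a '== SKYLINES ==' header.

== SKYLINES ==
[[42,12],[43,0]]
[[42,12],[46,0]]
[[4,11],[14,0],[42,12],[46,0]]
[[4,11],[14,0],[35,12],[46,0]]
[[4,11],[14,0],[23,19],[43,12],[46,0]]
[[4,11],[14,9],[19,0],[23,19],[43,12],[46,0]]
[[4,11],[14,9],[19,0],[23,19],[43,12],[46,0]]
[[4,11],[16,9],[19,0],[23,19],[43,12],[46,0]]
[[4,11],[16,9],[19,0],[23,19],[43,12],[46,0]]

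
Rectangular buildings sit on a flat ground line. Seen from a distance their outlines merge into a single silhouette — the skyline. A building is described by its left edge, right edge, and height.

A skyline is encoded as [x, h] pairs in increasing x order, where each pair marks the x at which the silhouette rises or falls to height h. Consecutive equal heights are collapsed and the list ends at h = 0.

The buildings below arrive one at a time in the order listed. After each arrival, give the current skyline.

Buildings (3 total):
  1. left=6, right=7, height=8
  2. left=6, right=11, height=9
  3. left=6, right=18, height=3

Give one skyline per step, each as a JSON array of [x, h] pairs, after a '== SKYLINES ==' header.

== SKYLINES ==
[[6,8],[7,0]]
[[6,9],[11,0]]
[[6,9],[11,3],[18,0]]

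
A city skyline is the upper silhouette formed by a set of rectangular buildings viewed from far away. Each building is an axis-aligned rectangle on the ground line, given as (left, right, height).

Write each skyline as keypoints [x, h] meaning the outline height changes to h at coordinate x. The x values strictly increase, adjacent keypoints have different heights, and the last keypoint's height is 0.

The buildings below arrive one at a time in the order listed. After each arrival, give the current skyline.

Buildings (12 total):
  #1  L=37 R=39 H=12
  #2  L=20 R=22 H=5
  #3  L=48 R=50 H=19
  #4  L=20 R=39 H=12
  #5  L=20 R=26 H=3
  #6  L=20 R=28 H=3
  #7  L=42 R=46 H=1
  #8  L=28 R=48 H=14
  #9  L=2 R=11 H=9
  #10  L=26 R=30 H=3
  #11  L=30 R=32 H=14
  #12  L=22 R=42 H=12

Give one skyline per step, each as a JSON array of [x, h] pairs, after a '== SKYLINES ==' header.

== SKYLINES ==
[[37,12],[39,0]]
[[20,5],[22,0],[37,12],[39,0]]
[[20,5],[22,0],[37,12],[39,0],[48,19],[50,0]]
[[20,12],[39,0],[48,19],[50,0]]
[[20,12],[39,0],[48,19],[50,0]]
[[20,12],[39,0],[48,19],[50,0]]
[[20,12],[39,0],[42,1],[46,0],[48,19],[50,0]]
[[20,12],[28,14],[48,19],[50,0]]
[[2,9],[11,0],[20,12],[28,14],[48,19],[50,0]]
[[2,9],[11,0],[20,12],[28,14],[48,19],[50,0]]
[[2,9],[11,0],[20,12],[28,14],[48,19],[50,0]]
[[2,9],[11,0],[20,12],[28,14],[48,19],[50,0]]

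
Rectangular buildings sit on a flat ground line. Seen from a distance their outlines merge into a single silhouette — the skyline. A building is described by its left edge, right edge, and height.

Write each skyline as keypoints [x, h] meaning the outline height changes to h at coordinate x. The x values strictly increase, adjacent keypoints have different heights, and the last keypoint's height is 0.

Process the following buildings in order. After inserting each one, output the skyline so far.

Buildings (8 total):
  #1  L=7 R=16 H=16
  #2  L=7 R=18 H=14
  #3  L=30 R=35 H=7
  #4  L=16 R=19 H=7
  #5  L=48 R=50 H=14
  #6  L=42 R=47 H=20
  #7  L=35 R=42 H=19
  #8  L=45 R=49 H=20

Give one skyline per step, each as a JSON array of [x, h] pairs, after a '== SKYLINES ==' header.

== SKYLINES ==
[[7,16],[16,0]]
[[7,16],[16,14],[18,0]]
[[7,16],[16,14],[18,0],[30,7],[35,0]]
[[7,16],[16,14],[18,7],[19,0],[30,7],[35,0]]
[[7,16],[16,14],[18,7],[19,0],[30,7],[35,0],[48,14],[50,0]]
[[7,16],[16,14],[18,7],[19,0],[30,7],[35,0],[42,20],[47,0],[48,14],[50,0]]
[[7,16],[16,14],[18,7],[19,0],[30,7],[35,19],[42,20],[47,0],[48,14],[50,0]]
[[7,16],[16,14],[18,7],[19,0],[30,7],[35,19],[42,20],[49,14],[50,0]]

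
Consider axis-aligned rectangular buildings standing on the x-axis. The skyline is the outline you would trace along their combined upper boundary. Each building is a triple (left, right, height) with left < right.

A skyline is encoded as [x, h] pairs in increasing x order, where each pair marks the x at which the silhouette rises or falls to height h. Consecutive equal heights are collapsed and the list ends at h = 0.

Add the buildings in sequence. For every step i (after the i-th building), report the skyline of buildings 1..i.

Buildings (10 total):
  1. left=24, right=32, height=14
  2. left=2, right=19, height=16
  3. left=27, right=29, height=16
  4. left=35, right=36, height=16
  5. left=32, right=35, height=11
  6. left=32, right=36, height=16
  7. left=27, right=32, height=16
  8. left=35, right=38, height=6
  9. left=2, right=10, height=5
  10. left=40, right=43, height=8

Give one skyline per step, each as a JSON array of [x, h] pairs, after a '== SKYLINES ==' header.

== SKYLINES ==
[[24,14],[32,0]]
[[2,16],[19,0],[24,14],[32,0]]
[[2,16],[19,0],[24,14],[27,16],[29,14],[32,0]]
[[2,16],[19,0],[24,14],[27,16],[29,14],[32,0],[35,16],[36,0]]
[[2,16],[19,0],[24,14],[27,16],[29,14],[32,11],[35,16],[36,0]]
[[2,16],[19,0],[24,14],[27,16],[29,14],[32,16],[36,0]]
[[2,16],[19,0],[24,14],[27,16],[36,0]]
[[2,16],[19,0],[24,14],[27,16],[36,6],[38,0]]
[[2,16],[19,0],[24,14],[27,16],[36,6],[38,0]]
[[2,16],[19,0],[24,14],[27,16],[36,6],[38,0],[40,8],[43,0]]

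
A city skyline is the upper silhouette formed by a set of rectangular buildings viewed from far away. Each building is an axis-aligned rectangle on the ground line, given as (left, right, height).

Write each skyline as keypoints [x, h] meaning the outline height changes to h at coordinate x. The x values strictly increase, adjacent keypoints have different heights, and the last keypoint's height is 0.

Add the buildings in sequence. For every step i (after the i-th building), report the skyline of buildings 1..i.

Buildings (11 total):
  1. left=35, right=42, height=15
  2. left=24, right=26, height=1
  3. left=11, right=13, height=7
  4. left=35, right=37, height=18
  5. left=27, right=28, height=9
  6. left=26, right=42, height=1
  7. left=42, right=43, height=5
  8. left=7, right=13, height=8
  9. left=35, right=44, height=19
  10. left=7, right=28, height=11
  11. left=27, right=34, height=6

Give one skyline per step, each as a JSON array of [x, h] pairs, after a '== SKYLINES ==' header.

== SKYLINES ==
[[35,15],[42,0]]
[[24,1],[26,0],[35,15],[42,0]]
[[11,7],[13,0],[24,1],[26,0],[35,15],[42,0]]
[[11,7],[13,0],[24,1],[26,0],[35,18],[37,15],[42,0]]
[[11,7],[13,0],[24,1],[26,0],[27,9],[28,0],[35,18],[37,15],[42,0]]
[[11,7],[13,0],[24,1],[27,9],[28,1],[35,18],[37,15],[42,0]]
[[11,7],[13,0],[24,1],[27,9],[28,1],[35,18],[37,15],[42,5],[43,0]]
[[7,8],[13,0],[24,1],[27,9],[28,1],[35,18],[37,15],[42,5],[43,0]]
[[7,8],[13,0],[24,1],[27,9],[28,1],[35,19],[44,0]]
[[7,11],[28,1],[35,19],[44,0]]
[[7,11],[28,6],[34,1],[35,19],[44,0]]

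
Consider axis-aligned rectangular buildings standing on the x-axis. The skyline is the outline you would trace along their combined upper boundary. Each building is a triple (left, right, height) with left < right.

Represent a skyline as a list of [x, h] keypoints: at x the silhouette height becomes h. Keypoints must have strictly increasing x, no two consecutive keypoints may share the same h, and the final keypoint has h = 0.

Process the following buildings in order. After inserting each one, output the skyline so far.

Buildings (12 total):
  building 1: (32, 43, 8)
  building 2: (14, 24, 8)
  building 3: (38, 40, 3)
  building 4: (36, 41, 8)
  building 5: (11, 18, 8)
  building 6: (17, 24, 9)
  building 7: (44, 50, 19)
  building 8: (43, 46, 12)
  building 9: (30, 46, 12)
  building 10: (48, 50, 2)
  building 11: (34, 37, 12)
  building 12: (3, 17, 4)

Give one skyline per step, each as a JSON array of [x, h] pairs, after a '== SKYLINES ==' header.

== SKYLINES ==
[[32,8],[43,0]]
[[14,8],[24,0],[32,8],[43,0]]
[[14,8],[24,0],[32,8],[43,0]]
[[14,8],[24,0],[32,8],[43,0]]
[[11,8],[24,0],[32,8],[43,0]]
[[11,8],[17,9],[24,0],[32,8],[43,0]]
[[11,8],[17,9],[24,0],[32,8],[43,0],[44,19],[50,0]]
[[11,8],[17,9],[24,0],[32,8],[43,12],[44,19],[50,0]]
[[11,8],[17,9],[24,0],[30,12],[44,19],[50,0]]
[[11,8],[17,9],[24,0],[30,12],[44,19],[50,0]]
[[11,8],[17,9],[24,0],[30,12],[44,19],[50,0]]
[[3,4],[11,8],[17,9],[24,0],[30,12],[44,19],[50,0]]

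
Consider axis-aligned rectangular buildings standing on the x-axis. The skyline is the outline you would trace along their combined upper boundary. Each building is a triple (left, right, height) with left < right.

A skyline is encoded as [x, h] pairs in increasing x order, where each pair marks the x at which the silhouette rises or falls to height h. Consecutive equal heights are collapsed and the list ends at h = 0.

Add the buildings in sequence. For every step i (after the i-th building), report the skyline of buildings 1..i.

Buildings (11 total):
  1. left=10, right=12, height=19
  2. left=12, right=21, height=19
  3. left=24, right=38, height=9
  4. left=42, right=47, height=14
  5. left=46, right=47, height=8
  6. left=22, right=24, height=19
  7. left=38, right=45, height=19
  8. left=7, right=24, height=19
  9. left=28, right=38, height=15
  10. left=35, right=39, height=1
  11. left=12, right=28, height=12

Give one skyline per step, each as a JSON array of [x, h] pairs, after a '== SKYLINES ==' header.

== SKYLINES ==
[[10,19],[12,0]]
[[10,19],[21,0]]
[[10,19],[21,0],[24,9],[38,0]]
[[10,19],[21,0],[24,9],[38,0],[42,14],[47,0]]
[[10,19],[21,0],[24,9],[38,0],[42,14],[47,0]]
[[10,19],[21,0],[22,19],[24,9],[38,0],[42,14],[47,0]]
[[10,19],[21,0],[22,19],[24,9],[38,19],[45,14],[47,0]]
[[7,19],[24,9],[38,19],[45,14],[47,0]]
[[7,19],[24,9],[28,15],[38,19],[45,14],[47,0]]
[[7,19],[24,9],[28,15],[38,19],[45,14],[47,0]]
[[7,19],[24,12],[28,15],[38,19],[45,14],[47,0]]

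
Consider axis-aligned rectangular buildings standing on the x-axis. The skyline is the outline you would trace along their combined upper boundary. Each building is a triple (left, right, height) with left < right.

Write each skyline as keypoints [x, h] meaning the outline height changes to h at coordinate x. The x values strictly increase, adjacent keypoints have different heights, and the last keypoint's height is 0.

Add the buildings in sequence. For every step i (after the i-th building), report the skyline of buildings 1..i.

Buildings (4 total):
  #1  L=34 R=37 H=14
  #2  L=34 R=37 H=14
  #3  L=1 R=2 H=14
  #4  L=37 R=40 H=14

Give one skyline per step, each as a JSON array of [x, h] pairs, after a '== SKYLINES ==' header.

== SKYLINES ==
[[34,14],[37,0]]
[[34,14],[37,0]]
[[1,14],[2,0],[34,14],[37,0]]
[[1,14],[2,0],[34,14],[40,0]]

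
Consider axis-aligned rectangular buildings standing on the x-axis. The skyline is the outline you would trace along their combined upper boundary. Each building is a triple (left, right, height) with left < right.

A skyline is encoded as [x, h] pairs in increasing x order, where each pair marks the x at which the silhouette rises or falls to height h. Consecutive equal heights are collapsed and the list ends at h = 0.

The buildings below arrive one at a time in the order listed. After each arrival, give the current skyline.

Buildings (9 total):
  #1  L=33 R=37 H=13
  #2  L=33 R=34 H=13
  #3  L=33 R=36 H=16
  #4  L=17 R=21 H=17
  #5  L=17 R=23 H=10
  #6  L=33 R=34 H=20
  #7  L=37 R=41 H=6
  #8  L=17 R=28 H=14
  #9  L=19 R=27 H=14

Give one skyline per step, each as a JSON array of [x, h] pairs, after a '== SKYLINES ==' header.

== SKYLINES ==
[[33,13],[37,0]]
[[33,13],[37,0]]
[[33,16],[36,13],[37,0]]
[[17,17],[21,0],[33,16],[36,13],[37,0]]
[[17,17],[21,10],[23,0],[33,16],[36,13],[37,0]]
[[17,17],[21,10],[23,0],[33,20],[34,16],[36,13],[37,0]]
[[17,17],[21,10],[23,0],[33,20],[34,16],[36,13],[37,6],[41,0]]
[[17,17],[21,14],[28,0],[33,20],[34,16],[36,13],[37,6],[41,0]]
[[17,17],[21,14],[28,0],[33,20],[34,16],[36,13],[37,6],[41,0]]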